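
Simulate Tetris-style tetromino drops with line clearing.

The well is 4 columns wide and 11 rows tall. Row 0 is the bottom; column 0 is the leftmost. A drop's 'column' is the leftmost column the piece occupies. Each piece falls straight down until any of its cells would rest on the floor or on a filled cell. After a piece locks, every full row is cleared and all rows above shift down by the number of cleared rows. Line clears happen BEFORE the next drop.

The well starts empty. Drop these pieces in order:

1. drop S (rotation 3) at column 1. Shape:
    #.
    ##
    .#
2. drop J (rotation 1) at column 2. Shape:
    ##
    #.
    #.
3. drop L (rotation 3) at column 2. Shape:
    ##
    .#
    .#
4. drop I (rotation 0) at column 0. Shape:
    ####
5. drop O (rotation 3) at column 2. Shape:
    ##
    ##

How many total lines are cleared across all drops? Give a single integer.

Drop 1: S rot3 at col 1 lands with bottom-row=0; cleared 0 line(s) (total 0); column heights now [0 3 2 0], max=3
Drop 2: J rot1 at col 2 lands with bottom-row=2; cleared 0 line(s) (total 0); column heights now [0 3 5 5], max=5
Drop 3: L rot3 at col 2 lands with bottom-row=5; cleared 0 line(s) (total 0); column heights now [0 3 8 8], max=8
Drop 4: I rot0 at col 0 lands with bottom-row=8; cleared 1 line(s) (total 1); column heights now [0 3 8 8], max=8
Drop 5: O rot3 at col 2 lands with bottom-row=8; cleared 0 line(s) (total 1); column heights now [0 3 10 10], max=10

Answer: 1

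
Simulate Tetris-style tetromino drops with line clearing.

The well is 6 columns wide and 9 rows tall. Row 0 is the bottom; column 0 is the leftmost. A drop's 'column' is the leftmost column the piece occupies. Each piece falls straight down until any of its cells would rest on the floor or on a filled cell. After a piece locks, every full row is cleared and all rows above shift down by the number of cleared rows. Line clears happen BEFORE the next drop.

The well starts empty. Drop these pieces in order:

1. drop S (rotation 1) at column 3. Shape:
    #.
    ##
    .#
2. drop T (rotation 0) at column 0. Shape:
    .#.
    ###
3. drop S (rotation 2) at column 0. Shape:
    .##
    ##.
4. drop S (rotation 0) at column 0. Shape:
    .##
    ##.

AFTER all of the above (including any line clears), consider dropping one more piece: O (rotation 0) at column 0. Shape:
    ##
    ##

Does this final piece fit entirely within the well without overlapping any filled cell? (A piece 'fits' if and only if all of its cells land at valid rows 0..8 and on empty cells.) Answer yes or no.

Answer: yes

Derivation:
Drop 1: S rot1 at col 3 lands with bottom-row=0; cleared 0 line(s) (total 0); column heights now [0 0 0 3 2 0], max=3
Drop 2: T rot0 at col 0 lands with bottom-row=0; cleared 0 line(s) (total 0); column heights now [1 2 1 3 2 0], max=3
Drop 3: S rot2 at col 0 lands with bottom-row=2; cleared 0 line(s) (total 0); column heights now [3 4 4 3 2 0], max=4
Drop 4: S rot0 at col 0 lands with bottom-row=4; cleared 0 line(s) (total 0); column heights now [5 6 6 3 2 0], max=6
Test piece O rot0 at col 0 (width 2): heights before test = [5 6 6 3 2 0]; fits = True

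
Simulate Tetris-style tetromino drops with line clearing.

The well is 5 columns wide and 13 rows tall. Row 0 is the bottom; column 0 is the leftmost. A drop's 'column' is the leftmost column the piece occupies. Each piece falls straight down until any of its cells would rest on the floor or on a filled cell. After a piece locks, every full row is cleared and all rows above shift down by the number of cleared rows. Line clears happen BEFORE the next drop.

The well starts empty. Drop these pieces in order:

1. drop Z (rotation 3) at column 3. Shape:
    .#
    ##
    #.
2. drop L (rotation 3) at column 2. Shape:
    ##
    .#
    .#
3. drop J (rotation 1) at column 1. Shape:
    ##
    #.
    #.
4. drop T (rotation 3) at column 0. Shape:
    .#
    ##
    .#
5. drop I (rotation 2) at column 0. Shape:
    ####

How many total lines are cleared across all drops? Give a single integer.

Drop 1: Z rot3 at col 3 lands with bottom-row=0; cleared 0 line(s) (total 0); column heights now [0 0 0 2 3], max=3
Drop 2: L rot3 at col 2 lands with bottom-row=2; cleared 0 line(s) (total 0); column heights now [0 0 5 5 3], max=5
Drop 3: J rot1 at col 1 lands with bottom-row=3; cleared 0 line(s) (total 0); column heights now [0 6 6 5 3], max=6
Drop 4: T rot3 at col 0 lands with bottom-row=6; cleared 0 line(s) (total 0); column heights now [8 9 6 5 3], max=9
Drop 5: I rot2 at col 0 lands with bottom-row=9; cleared 0 line(s) (total 0); column heights now [10 10 10 10 3], max=10

Answer: 0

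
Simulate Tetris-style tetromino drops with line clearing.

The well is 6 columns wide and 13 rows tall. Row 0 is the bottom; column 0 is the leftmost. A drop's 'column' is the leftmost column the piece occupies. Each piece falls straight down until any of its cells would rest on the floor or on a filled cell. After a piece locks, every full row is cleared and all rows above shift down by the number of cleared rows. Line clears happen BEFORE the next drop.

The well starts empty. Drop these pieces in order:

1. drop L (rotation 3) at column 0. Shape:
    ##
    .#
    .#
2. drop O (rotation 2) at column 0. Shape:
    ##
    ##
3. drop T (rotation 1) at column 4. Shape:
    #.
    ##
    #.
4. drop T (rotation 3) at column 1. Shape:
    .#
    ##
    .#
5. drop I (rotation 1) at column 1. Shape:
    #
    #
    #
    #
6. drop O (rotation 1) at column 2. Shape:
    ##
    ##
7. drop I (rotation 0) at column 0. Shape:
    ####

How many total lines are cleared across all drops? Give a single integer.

Answer: 0

Derivation:
Drop 1: L rot3 at col 0 lands with bottom-row=0; cleared 0 line(s) (total 0); column heights now [3 3 0 0 0 0], max=3
Drop 2: O rot2 at col 0 lands with bottom-row=3; cleared 0 line(s) (total 0); column heights now [5 5 0 0 0 0], max=5
Drop 3: T rot1 at col 4 lands with bottom-row=0; cleared 0 line(s) (total 0); column heights now [5 5 0 0 3 2], max=5
Drop 4: T rot3 at col 1 lands with bottom-row=4; cleared 0 line(s) (total 0); column heights now [5 6 7 0 3 2], max=7
Drop 5: I rot1 at col 1 lands with bottom-row=6; cleared 0 line(s) (total 0); column heights now [5 10 7 0 3 2], max=10
Drop 6: O rot1 at col 2 lands with bottom-row=7; cleared 0 line(s) (total 0); column heights now [5 10 9 9 3 2], max=10
Drop 7: I rot0 at col 0 lands with bottom-row=10; cleared 0 line(s) (total 0); column heights now [11 11 11 11 3 2], max=11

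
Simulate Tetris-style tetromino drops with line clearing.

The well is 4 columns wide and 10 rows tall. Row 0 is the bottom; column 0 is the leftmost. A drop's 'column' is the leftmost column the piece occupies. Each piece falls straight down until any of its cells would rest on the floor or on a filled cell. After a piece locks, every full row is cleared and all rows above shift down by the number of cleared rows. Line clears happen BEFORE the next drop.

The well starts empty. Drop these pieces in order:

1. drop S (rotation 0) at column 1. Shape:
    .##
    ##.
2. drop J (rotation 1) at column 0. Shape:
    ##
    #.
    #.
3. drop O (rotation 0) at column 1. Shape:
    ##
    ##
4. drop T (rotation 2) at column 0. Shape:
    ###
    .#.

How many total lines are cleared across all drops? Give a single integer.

Drop 1: S rot0 at col 1 lands with bottom-row=0; cleared 0 line(s) (total 0); column heights now [0 1 2 2], max=2
Drop 2: J rot1 at col 0 lands with bottom-row=0; cleared 0 line(s) (total 0); column heights now [3 3 2 2], max=3
Drop 3: O rot0 at col 1 lands with bottom-row=3; cleared 0 line(s) (total 0); column heights now [3 5 5 2], max=5
Drop 4: T rot2 at col 0 lands with bottom-row=5; cleared 0 line(s) (total 0); column heights now [7 7 7 2], max=7

Answer: 0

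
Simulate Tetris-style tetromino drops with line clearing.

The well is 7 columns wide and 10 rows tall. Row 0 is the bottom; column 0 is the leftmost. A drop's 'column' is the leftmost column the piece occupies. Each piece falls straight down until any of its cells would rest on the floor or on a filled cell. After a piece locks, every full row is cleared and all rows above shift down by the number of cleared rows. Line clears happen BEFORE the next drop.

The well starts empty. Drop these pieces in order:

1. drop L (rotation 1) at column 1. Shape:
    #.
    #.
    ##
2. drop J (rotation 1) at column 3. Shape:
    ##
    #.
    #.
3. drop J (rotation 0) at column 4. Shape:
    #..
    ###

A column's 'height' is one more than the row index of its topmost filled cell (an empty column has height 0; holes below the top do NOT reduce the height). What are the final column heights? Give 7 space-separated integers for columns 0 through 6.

Answer: 0 3 1 3 5 4 4

Derivation:
Drop 1: L rot1 at col 1 lands with bottom-row=0; cleared 0 line(s) (total 0); column heights now [0 3 1 0 0 0 0], max=3
Drop 2: J rot1 at col 3 lands with bottom-row=0; cleared 0 line(s) (total 0); column heights now [0 3 1 3 3 0 0], max=3
Drop 3: J rot0 at col 4 lands with bottom-row=3; cleared 0 line(s) (total 0); column heights now [0 3 1 3 5 4 4], max=5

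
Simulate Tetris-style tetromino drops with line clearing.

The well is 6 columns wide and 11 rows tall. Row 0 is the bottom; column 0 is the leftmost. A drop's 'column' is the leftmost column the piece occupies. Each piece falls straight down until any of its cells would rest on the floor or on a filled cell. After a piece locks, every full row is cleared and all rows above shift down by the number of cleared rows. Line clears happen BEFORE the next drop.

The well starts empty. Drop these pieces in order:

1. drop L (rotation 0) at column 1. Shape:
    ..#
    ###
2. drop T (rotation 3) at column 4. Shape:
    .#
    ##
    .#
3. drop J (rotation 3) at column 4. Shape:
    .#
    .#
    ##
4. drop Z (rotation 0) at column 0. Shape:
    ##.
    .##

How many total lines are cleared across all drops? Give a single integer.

Drop 1: L rot0 at col 1 lands with bottom-row=0; cleared 0 line(s) (total 0); column heights now [0 1 1 2 0 0], max=2
Drop 2: T rot3 at col 4 lands with bottom-row=0; cleared 0 line(s) (total 0); column heights now [0 1 1 2 2 3], max=3
Drop 3: J rot3 at col 4 lands with bottom-row=3; cleared 0 line(s) (total 0); column heights now [0 1 1 2 4 6], max=6
Drop 4: Z rot0 at col 0 lands with bottom-row=1; cleared 0 line(s) (total 0); column heights now [3 3 2 2 4 6], max=6

Answer: 0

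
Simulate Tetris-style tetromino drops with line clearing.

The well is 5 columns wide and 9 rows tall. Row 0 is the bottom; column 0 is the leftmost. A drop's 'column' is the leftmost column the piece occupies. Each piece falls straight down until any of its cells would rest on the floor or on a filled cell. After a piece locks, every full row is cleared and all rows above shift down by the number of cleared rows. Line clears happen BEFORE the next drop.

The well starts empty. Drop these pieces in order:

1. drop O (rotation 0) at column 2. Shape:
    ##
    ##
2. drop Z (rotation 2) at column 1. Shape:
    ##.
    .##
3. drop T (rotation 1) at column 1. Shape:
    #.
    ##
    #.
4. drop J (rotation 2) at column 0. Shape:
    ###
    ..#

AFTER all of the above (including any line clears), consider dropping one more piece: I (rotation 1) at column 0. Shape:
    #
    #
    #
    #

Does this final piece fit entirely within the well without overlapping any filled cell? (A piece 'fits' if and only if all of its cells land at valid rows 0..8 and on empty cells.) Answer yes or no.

Answer: no

Derivation:
Drop 1: O rot0 at col 2 lands with bottom-row=0; cleared 0 line(s) (total 0); column heights now [0 0 2 2 0], max=2
Drop 2: Z rot2 at col 1 lands with bottom-row=2; cleared 0 line(s) (total 0); column heights now [0 4 4 3 0], max=4
Drop 3: T rot1 at col 1 lands with bottom-row=4; cleared 0 line(s) (total 0); column heights now [0 7 6 3 0], max=7
Drop 4: J rot2 at col 0 lands with bottom-row=6; cleared 0 line(s) (total 0); column heights now [8 8 8 3 0], max=8
Test piece I rot1 at col 0 (width 1): heights before test = [8 8 8 3 0]; fits = False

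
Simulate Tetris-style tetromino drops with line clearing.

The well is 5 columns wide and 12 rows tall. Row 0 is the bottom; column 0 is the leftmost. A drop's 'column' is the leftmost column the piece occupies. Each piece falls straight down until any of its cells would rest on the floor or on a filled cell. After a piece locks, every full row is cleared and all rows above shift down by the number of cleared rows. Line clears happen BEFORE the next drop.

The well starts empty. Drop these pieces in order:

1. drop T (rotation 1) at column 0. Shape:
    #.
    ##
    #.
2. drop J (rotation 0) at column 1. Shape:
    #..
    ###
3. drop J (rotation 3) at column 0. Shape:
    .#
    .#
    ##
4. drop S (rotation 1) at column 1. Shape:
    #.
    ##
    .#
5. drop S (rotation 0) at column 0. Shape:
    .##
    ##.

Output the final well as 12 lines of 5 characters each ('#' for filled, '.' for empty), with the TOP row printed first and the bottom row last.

Answer: .....
.##..
##...
.#...
.##..
.##..
.#...
##...
.#...
####.
##...
#....

Derivation:
Drop 1: T rot1 at col 0 lands with bottom-row=0; cleared 0 line(s) (total 0); column heights now [3 2 0 0 0], max=3
Drop 2: J rot0 at col 1 lands with bottom-row=2; cleared 0 line(s) (total 0); column heights now [3 4 3 3 0], max=4
Drop 3: J rot3 at col 0 lands with bottom-row=4; cleared 0 line(s) (total 0); column heights now [5 7 3 3 0], max=7
Drop 4: S rot1 at col 1 lands with bottom-row=6; cleared 0 line(s) (total 0); column heights now [5 9 8 3 0], max=9
Drop 5: S rot0 at col 0 lands with bottom-row=9; cleared 0 line(s) (total 0); column heights now [10 11 11 3 0], max=11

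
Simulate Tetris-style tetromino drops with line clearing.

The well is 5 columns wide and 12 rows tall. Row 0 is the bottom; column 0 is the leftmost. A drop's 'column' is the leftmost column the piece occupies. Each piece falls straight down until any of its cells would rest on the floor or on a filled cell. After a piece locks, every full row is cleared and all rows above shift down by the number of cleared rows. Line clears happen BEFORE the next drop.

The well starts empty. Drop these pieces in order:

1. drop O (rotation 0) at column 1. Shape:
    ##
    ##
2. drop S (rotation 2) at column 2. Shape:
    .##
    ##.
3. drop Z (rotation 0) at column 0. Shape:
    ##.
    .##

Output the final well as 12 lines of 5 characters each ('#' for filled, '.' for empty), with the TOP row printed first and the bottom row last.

Drop 1: O rot0 at col 1 lands with bottom-row=0; cleared 0 line(s) (total 0); column heights now [0 2 2 0 0], max=2
Drop 2: S rot2 at col 2 lands with bottom-row=2; cleared 0 line(s) (total 0); column heights now [0 2 3 4 4], max=4
Drop 3: Z rot0 at col 0 lands with bottom-row=3; cleared 0 line(s) (total 0); column heights now [5 5 4 4 4], max=5

Answer: .....
.....
.....
.....
.....
.....
.....
##...
.####
..##.
.##..
.##..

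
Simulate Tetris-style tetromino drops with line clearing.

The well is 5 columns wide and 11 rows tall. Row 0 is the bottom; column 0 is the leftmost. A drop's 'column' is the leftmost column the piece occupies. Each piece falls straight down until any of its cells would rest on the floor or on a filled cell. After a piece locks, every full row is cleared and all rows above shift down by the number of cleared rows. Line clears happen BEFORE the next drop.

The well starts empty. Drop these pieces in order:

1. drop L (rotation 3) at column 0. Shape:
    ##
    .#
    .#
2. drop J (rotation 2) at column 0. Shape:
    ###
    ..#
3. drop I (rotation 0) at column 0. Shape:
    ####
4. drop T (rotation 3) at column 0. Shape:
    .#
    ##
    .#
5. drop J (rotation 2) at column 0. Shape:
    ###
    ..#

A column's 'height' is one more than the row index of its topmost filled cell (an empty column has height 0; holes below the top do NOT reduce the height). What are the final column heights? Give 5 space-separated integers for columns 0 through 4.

Drop 1: L rot3 at col 0 lands with bottom-row=0; cleared 0 line(s) (total 0); column heights now [3 3 0 0 0], max=3
Drop 2: J rot2 at col 0 lands with bottom-row=2; cleared 0 line(s) (total 0); column heights now [4 4 4 0 0], max=4
Drop 3: I rot0 at col 0 lands with bottom-row=4; cleared 0 line(s) (total 0); column heights now [5 5 5 5 0], max=5
Drop 4: T rot3 at col 0 lands with bottom-row=5; cleared 0 line(s) (total 0); column heights now [7 8 5 5 0], max=8
Drop 5: J rot2 at col 0 lands with bottom-row=7; cleared 0 line(s) (total 0); column heights now [9 9 9 5 0], max=9

Answer: 9 9 9 5 0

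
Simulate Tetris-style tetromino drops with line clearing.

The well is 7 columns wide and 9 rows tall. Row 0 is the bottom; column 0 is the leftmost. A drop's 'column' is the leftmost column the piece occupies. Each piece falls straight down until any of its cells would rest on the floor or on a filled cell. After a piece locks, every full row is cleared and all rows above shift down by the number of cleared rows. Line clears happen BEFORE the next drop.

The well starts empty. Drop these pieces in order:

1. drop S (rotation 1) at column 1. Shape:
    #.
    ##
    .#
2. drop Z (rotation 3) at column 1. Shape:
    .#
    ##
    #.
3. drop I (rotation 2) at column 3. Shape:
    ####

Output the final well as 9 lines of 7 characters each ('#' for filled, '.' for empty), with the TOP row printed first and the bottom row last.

Drop 1: S rot1 at col 1 lands with bottom-row=0; cleared 0 line(s) (total 0); column heights now [0 3 2 0 0 0 0], max=3
Drop 2: Z rot3 at col 1 lands with bottom-row=3; cleared 0 line(s) (total 0); column heights now [0 5 6 0 0 0 0], max=6
Drop 3: I rot2 at col 3 lands with bottom-row=0; cleared 0 line(s) (total 0); column heights now [0 5 6 1 1 1 1], max=6

Answer: .......
.......
.......
..#....
.##....
.#.....
.#.....
.##....
..#####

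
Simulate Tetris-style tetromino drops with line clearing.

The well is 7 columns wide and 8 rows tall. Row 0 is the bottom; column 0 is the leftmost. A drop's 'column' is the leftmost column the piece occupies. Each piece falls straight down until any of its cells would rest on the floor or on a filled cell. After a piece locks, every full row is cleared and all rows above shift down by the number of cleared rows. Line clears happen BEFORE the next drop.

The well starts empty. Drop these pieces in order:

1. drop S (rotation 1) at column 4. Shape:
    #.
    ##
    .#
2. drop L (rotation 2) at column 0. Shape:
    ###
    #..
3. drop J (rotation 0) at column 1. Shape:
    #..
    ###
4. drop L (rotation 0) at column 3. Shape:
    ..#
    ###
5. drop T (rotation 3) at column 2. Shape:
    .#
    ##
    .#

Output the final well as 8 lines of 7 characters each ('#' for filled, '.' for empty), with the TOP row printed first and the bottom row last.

Answer: .......
...#...
..##...
...#.#.
.#.###.
.####..
###.##.
#....#.

Derivation:
Drop 1: S rot1 at col 4 lands with bottom-row=0; cleared 0 line(s) (total 0); column heights now [0 0 0 0 3 2 0], max=3
Drop 2: L rot2 at col 0 lands with bottom-row=0; cleared 0 line(s) (total 0); column heights now [2 2 2 0 3 2 0], max=3
Drop 3: J rot0 at col 1 lands with bottom-row=2; cleared 0 line(s) (total 0); column heights now [2 4 3 3 3 2 0], max=4
Drop 4: L rot0 at col 3 lands with bottom-row=3; cleared 0 line(s) (total 0); column heights now [2 4 3 4 4 5 0], max=5
Drop 5: T rot3 at col 2 lands with bottom-row=4; cleared 0 line(s) (total 0); column heights now [2 4 6 7 4 5 0], max=7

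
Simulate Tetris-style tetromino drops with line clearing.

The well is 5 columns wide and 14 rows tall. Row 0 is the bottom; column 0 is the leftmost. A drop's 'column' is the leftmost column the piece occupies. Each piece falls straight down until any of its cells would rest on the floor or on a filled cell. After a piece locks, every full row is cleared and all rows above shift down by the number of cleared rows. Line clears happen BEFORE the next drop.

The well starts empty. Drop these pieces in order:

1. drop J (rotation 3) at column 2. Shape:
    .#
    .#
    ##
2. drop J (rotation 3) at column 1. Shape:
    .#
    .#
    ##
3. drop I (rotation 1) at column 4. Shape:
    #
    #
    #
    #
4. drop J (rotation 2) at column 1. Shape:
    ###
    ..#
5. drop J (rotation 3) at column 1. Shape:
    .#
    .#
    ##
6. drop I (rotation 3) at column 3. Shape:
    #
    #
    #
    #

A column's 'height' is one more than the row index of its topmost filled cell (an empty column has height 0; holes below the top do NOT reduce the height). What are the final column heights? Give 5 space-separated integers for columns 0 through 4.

Answer: 0 6 8 9 4

Derivation:
Drop 1: J rot3 at col 2 lands with bottom-row=0; cleared 0 line(s) (total 0); column heights now [0 0 1 3 0], max=3
Drop 2: J rot3 at col 1 lands with bottom-row=1; cleared 0 line(s) (total 0); column heights now [0 2 4 3 0], max=4
Drop 3: I rot1 at col 4 lands with bottom-row=0; cleared 0 line(s) (total 0); column heights now [0 2 4 3 4], max=4
Drop 4: J rot2 at col 1 lands with bottom-row=3; cleared 0 line(s) (total 0); column heights now [0 5 5 5 4], max=5
Drop 5: J rot3 at col 1 lands with bottom-row=5; cleared 0 line(s) (total 0); column heights now [0 6 8 5 4], max=8
Drop 6: I rot3 at col 3 lands with bottom-row=5; cleared 0 line(s) (total 0); column heights now [0 6 8 9 4], max=9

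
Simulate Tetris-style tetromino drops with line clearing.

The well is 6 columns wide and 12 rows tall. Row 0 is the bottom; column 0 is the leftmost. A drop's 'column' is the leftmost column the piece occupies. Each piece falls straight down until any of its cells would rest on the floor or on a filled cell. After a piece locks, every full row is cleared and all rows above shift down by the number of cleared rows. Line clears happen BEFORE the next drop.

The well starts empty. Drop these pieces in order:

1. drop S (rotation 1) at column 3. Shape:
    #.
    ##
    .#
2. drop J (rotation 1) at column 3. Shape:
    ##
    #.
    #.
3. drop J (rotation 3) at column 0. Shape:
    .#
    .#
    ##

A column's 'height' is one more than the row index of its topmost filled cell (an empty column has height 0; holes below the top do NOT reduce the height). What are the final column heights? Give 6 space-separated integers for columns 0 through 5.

Answer: 1 3 0 6 6 0

Derivation:
Drop 1: S rot1 at col 3 lands with bottom-row=0; cleared 0 line(s) (total 0); column heights now [0 0 0 3 2 0], max=3
Drop 2: J rot1 at col 3 lands with bottom-row=3; cleared 0 line(s) (total 0); column heights now [0 0 0 6 6 0], max=6
Drop 3: J rot3 at col 0 lands with bottom-row=0; cleared 0 line(s) (total 0); column heights now [1 3 0 6 6 0], max=6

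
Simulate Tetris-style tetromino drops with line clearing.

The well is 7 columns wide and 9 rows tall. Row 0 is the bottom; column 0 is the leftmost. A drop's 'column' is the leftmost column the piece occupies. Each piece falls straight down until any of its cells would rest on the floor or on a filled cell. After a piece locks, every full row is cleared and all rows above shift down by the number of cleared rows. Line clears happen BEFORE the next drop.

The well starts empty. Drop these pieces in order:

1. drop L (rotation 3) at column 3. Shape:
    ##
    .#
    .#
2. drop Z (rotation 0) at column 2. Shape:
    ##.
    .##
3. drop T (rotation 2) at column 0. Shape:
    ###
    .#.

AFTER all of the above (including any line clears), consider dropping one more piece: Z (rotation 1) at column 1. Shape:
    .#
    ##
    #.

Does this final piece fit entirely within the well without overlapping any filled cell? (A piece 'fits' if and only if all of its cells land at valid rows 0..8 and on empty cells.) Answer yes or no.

Answer: yes

Derivation:
Drop 1: L rot3 at col 3 lands with bottom-row=0; cleared 0 line(s) (total 0); column heights now [0 0 0 3 3 0 0], max=3
Drop 2: Z rot0 at col 2 lands with bottom-row=3; cleared 0 line(s) (total 0); column heights now [0 0 5 5 4 0 0], max=5
Drop 3: T rot2 at col 0 lands with bottom-row=4; cleared 0 line(s) (total 0); column heights now [6 6 6 5 4 0 0], max=6
Test piece Z rot1 at col 1 (width 2): heights before test = [6 6 6 5 4 0 0]; fits = True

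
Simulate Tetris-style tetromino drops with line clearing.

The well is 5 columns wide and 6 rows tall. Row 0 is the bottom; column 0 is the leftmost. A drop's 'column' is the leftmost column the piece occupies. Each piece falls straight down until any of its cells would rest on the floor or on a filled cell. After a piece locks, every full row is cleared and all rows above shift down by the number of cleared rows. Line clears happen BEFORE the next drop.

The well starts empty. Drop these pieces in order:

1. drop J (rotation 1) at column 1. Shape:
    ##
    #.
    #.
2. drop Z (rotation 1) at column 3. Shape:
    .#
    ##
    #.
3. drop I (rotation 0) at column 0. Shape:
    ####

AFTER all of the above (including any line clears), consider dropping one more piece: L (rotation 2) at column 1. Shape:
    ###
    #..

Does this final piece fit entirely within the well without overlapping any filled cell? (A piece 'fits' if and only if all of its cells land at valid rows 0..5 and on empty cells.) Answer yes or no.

Answer: yes

Derivation:
Drop 1: J rot1 at col 1 lands with bottom-row=0; cleared 0 line(s) (total 0); column heights now [0 3 3 0 0], max=3
Drop 2: Z rot1 at col 3 lands with bottom-row=0; cleared 0 line(s) (total 0); column heights now [0 3 3 2 3], max=3
Drop 3: I rot0 at col 0 lands with bottom-row=3; cleared 0 line(s) (total 0); column heights now [4 4 4 4 3], max=4
Test piece L rot2 at col 1 (width 3): heights before test = [4 4 4 4 3]; fits = True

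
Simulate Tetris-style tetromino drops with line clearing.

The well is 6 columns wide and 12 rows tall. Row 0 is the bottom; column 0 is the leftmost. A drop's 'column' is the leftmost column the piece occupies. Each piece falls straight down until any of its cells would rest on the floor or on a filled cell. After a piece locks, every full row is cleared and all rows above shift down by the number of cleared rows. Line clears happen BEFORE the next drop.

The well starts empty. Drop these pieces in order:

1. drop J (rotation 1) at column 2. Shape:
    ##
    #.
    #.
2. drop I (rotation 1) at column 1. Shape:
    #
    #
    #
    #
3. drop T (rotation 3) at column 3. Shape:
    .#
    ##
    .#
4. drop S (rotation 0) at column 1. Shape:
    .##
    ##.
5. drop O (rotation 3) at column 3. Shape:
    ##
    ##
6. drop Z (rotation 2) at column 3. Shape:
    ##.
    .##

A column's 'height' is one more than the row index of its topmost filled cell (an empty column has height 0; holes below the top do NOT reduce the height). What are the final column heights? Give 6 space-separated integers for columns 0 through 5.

Answer: 0 5 6 10 10 9

Derivation:
Drop 1: J rot1 at col 2 lands with bottom-row=0; cleared 0 line(s) (total 0); column heights now [0 0 3 3 0 0], max=3
Drop 2: I rot1 at col 1 lands with bottom-row=0; cleared 0 line(s) (total 0); column heights now [0 4 3 3 0 0], max=4
Drop 3: T rot3 at col 3 lands with bottom-row=2; cleared 0 line(s) (total 0); column heights now [0 4 3 4 5 0], max=5
Drop 4: S rot0 at col 1 lands with bottom-row=4; cleared 0 line(s) (total 0); column heights now [0 5 6 6 5 0], max=6
Drop 5: O rot3 at col 3 lands with bottom-row=6; cleared 0 line(s) (total 0); column heights now [0 5 6 8 8 0], max=8
Drop 6: Z rot2 at col 3 lands with bottom-row=8; cleared 0 line(s) (total 0); column heights now [0 5 6 10 10 9], max=10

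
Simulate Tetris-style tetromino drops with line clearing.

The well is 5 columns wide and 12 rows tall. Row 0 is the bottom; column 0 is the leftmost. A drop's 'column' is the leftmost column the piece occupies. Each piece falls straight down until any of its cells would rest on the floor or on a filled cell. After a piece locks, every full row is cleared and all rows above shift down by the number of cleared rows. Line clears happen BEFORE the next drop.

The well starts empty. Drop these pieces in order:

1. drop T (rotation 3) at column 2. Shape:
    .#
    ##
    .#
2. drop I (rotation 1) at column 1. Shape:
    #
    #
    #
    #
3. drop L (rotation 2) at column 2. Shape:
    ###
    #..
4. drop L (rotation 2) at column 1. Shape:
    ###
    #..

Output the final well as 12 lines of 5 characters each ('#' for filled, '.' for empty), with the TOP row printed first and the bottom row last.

Drop 1: T rot3 at col 2 lands with bottom-row=0; cleared 0 line(s) (total 0); column heights now [0 0 2 3 0], max=3
Drop 2: I rot1 at col 1 lands with bottom-row=0; cleared 0 line(s) (total 0); column heights now [0 4 2 3 0], max=4
Drop 3: L rot2 at col 2 lands with bottom-row=2; cleared 0 line(s) (total 0); column heights now [0 4 4 4 4], max=4
Drop 4: L rot2 at col 1 lands with bottom-row=4; cleared 0 line(s) (total 0); column heights now [0 6 6 6 4], max=6

Answer: .....
.....
.....
.....
.....
.....
.###.
.#...
.####
.###.
.###.
.#.#.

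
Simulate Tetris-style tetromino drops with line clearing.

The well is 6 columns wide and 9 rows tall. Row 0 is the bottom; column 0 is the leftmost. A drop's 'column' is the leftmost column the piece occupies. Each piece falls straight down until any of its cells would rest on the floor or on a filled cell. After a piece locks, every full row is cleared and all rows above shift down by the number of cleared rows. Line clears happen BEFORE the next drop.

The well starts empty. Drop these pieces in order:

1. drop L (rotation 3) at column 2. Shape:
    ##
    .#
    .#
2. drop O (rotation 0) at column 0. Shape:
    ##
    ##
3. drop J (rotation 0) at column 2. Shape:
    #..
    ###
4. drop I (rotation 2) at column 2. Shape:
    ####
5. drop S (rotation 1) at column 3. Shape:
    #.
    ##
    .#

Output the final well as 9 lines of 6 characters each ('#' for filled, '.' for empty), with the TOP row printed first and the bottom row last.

Answer: ...#..
...##.
....#.
..####
..#...
..###.
..##..
##.#..
##.#..

Derivation:
Drop 1: L rot3 at col 2 lands with bottom-row=0; cleared 0 line(s) (total 0); column heights now [0 0 3 3 0 0], max=3
Drop 2: O rot0 at col 0 lands with bottom-row=0; cleared 0 line(s) (total 0); column heights now [2 2 3 3 0 0], max=3
Drop 3: J rot0 at col 2 lands with bottom-row=3; cleared 0 line(s) (total 0); column heights now [2 2 5 4 4 0], max=5
Drop 4: I rot2 at col 2 lands with bottom-row=5; cleared 0 line(s) (total 0); column heights now [2 2 6 6 6 6], max=6
Drop 5: S rot1 at col 3 lands with bottom-row=6; cleared 0 line(s) (total 0); column heights now [2 2 6 9 8 6], max=9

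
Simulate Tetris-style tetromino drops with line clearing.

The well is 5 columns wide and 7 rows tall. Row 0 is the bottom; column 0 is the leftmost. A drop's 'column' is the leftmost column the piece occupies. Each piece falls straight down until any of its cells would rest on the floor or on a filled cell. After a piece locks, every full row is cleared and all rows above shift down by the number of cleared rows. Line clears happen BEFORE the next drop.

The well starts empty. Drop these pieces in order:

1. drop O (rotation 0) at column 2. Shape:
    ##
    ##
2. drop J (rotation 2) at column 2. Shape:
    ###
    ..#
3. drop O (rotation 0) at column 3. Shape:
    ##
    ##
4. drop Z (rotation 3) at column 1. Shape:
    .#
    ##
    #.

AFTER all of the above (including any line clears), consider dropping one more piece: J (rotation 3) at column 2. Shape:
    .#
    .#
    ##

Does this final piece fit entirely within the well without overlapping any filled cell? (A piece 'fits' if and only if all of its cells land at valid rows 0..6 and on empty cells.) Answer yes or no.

Drop 1: O rot0 at col 2 lands with bottom-row=0; cleared 0 line(s) (total 0); column heights now [0 0 2 2 0], max=2
Drop 2: J rot2 at col 2 lands with bottom-row=1; cleared 0 line(s) (total 0); column heights now [0 0 3 3 3], max=3
Drop 3: O rot0 at col 3 lands with bottom-row=3; cleared 0 line(s) (total 0); column heights now [0 0 3 5 5], max=5
Drop 4: Z rot3 at col 1 lands with bottom-row=2; cleared 0 line(s) (total 0); column heights now [0 4 5 5 5], max=5
Test piece J rot3 at col 2 (width 2): heights before test = [0 4 5 5 5]; fits = False

Answer: no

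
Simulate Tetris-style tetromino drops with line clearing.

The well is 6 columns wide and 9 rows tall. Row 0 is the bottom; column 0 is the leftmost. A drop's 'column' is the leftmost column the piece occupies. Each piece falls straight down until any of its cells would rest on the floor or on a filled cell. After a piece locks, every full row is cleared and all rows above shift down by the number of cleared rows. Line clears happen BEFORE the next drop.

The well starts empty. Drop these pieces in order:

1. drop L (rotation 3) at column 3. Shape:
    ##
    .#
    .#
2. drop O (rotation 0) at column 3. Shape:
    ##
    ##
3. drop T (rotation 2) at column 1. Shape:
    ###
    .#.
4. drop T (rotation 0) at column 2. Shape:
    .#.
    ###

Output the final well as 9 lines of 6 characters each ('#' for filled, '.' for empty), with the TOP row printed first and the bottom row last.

Drop 1: L rot3 at col 3 lands with bottom-row=0; cleared 0 line(s) (total 0); column heights now [0 0 0 3 3 0], max=3
Drop 2: O rot0 at col 3 lands with bottom-row=3; cleared 0 line(s) (total 0); column heights now [0 0 0 5 5 0], max=5
Drop 3: T rot2 at col 1 lands with bottom-row=4; cleared 0 line(s) (total 0); column heights now [0 6 6 6 5 0], max=6
Drop 4: T rot0 at col 2 lands with bottom-row=6; cleared 0 line(s) (total 0); column heights now [0 6 7 8 7 0], max=8

Answer: ......
...#..
..###.
.###..
..###.
...##.
...##.
....#.
....#.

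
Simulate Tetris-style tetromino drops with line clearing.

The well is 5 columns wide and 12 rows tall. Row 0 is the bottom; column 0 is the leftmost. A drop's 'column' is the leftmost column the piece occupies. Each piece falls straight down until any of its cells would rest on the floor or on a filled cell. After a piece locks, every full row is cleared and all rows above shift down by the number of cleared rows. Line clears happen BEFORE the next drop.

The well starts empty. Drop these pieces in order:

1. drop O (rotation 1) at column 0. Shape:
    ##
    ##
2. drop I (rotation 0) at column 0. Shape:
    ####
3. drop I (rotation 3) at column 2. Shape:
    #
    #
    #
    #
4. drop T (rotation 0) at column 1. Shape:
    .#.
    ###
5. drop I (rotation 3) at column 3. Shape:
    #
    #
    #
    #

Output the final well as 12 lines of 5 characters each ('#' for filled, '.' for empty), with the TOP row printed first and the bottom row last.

Answer: ...#.
...#.
...#.
..##.
.###.
..#..
..#..
..#..
..#..
####.
##...
##...

Derivation:
Drop 1: O rot1 at col 0 lands with bottom-row=0; cleared 0 line(s) (total 0); column heights now [2 2 0 0 0], max=2
Drop 2: I rot0 at col 0 lands with bottom-row=2; cleared 0 line(s) (total 0); column heights now [3 3 3 3 0], max=3
Drop 3: I rot3 at col 2 lands with bottom-row=3; cleared 0 line(s) (total 0); column heights now [3 3 7 3 0], max=7
Drop 4: T rot0 at col 1 lands with bottom-row=7; cleared 0 line(s) (total 0); column heights now [3 8 9 8 0], max=9
Drop 5: I rot3 at col 3 lands with bottom-row=8; cleared 0 line(s) (total 0); column heights now [3 8 9 12 0], max=12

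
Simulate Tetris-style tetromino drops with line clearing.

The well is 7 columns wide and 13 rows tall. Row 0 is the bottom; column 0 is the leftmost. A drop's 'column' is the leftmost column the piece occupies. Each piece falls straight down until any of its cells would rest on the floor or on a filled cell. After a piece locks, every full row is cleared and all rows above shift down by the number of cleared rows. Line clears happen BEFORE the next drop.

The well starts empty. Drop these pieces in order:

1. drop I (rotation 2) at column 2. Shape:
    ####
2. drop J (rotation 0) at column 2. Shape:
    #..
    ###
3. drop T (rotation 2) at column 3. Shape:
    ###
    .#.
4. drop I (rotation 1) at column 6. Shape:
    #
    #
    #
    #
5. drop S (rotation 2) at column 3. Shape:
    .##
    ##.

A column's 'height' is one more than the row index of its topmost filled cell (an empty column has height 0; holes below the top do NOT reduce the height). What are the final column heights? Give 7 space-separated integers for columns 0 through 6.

Drop 1: I rot2 at col 2 lands with bottom-row=0; cleared 0 line(s) (total 0); column heights now [0 0 1 1 1 1 0], max=1
Drop 2: J rot0 at col 2 lands with bottom-row=1; cleared 0 line(s) (total 0); column heights now [0 0 3 2 2 1 0], max=3
Drop 3: T rot2 at col 3 lands with bottom-row=2; cleared 0 line(s) (total 0); column heights now [0 0 3 4 4 4 0], max=4
Drop 4: I rot1 at col 6 lands with bottom-row=0; cleared 0 line(s) (total 0); column heights now [0 0 3 4 4 4 4], max=4
Drop 5: S rot2 at col 3 lands with bottom-row=4; cleared 0 line(s) (total 0); column heights now [0 0 3 5 6 6 4], max=6

Answer: 0 0 3 5 6 6 4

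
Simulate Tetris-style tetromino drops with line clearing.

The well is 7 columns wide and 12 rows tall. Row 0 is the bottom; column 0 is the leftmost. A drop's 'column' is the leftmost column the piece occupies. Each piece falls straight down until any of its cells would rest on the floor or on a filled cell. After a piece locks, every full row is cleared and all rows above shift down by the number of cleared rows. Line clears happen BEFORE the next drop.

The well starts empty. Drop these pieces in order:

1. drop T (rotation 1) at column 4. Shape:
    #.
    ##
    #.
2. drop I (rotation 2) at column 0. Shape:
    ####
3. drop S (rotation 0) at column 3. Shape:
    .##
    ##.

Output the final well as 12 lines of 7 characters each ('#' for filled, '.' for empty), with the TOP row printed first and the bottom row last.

Answer: .......
.......
.......
.......
.......
.......
.......
....##.
...##..
....#..
....##.
#####..

Derivation:
Drop 1: T rot1 at col 4 lands with bottom-row=0; cleared 0 line(s) (total 0); column heights now [0 0 0 0 3 2 0], max=3
Drop 2: I rot2 at col 0 lands with bottom-row=0; cleared 0 line(s) (total 0); column heights now [1 1 1 1 3 2 0], max=3
Drop 3: S rot0 at col 3 lands with bottom-row=3; cleared 0 line(s) (total 0); column heights now [1 1 1 4 5 5 0], max=5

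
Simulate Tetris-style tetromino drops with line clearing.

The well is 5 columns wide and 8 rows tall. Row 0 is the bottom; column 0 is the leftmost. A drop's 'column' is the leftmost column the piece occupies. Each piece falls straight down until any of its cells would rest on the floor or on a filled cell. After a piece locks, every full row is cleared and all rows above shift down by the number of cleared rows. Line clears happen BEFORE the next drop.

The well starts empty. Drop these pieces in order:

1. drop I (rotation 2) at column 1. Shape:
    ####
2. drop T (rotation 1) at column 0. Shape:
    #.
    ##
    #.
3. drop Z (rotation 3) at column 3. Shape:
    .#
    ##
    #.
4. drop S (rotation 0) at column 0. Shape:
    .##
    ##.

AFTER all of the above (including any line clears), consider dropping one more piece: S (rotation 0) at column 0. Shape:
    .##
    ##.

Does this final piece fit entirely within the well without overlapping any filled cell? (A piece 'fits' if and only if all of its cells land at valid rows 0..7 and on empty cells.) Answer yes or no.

Answer: yes

Derivation:
Drop 1: I rot2 at col 1 lands with bottom-row=0; cleared 0 line(s) (total 0); column heights now [0 1 1 1 1], max=1
Drop 2: T rot1 at col 0 lands with bottom-row=0; cleared 1 line(s) (total 1); column heights now [2 1 0 0 0], max=2
Drop 3: Z rot3 at col 3 lands with bottom-row=0; cleared 0 line(s) (total 1); column heights now [2 1 0 2 3], max=3
Drop 4: S rot0 at col 0 lands with bottom-row=2; cleared 0 line(s) (total 1); column heights now [3 4 4 2 3], max=4
Test piece S rot0 at col 0 (width 3): heights before test = [3 4 4 2 3]; fits = True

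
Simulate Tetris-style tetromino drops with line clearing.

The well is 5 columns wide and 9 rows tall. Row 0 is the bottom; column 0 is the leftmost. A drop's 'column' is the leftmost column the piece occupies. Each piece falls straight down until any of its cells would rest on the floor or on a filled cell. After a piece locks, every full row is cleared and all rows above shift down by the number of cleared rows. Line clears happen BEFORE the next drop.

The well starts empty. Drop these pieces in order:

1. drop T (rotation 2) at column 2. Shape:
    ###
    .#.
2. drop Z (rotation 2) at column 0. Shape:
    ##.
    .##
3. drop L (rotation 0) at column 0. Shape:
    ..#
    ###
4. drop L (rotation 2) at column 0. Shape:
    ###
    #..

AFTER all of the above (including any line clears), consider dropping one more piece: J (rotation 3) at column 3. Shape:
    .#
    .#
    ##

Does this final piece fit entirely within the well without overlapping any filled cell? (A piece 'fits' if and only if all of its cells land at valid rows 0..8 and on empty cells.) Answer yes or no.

Answer: yes

Derivation:
Drop 1: T rot2 at col 2 lands with bottom-row=0; cleared 0 line(s) (total 0); column heights now [0 0 2 2 2], max=2
Drop 2: Z rot2 at col 0 lands with bottom-row=2; cleared 0 line(s) (total 0); column heights now [4 4 3 2 2], max=4
Drop 3: L rot0 at col 0 lands with bottom-row=4; cleared 0 line(s) (total 0); column heights now [5 5 6 2 2], max=6
Drop 4: L rot2 at col 0 lands with bottom-row=5; cleared 0 line(s) (total 0); column heights now [7 7 7 2 2], max=7
Test piece J rot3 at col 3 (width 2): heights before test = [7 7 7 2 2]; fits = True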